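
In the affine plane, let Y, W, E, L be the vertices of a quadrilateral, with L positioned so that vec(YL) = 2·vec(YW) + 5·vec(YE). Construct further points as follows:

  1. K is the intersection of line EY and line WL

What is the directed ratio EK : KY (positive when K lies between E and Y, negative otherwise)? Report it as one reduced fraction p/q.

Work in coordinates with Y = (0, 0), W = (1, 0), E = (0, 1), L = (2, 5).
1. K is the intersection of line EY and line WL ⇒ K = (0, -5)
K = E + t·(Y−E) with t = 6, so EK:KY = t:(1−t) = 6:-5

EK:KY = -6/5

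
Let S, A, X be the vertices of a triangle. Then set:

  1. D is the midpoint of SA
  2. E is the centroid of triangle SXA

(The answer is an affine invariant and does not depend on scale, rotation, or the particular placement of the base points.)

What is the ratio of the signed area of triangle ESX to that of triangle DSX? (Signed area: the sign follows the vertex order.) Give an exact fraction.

Work in coordinates with S = (0, 0), A = (1, 0), X = (0, 1).
1. D is the midpoint of SA ⇒ D = (1/2, 0)
2. E is the centroid of triangle SXA ⇒ E = (1/3, 1/3)
2·[ESX] = -1/3, 2·[DSX] = -1/2
[ESX]:[DSX] = -1/3:-1/2 = 2/3

[ESX]:[DSX] = 2/3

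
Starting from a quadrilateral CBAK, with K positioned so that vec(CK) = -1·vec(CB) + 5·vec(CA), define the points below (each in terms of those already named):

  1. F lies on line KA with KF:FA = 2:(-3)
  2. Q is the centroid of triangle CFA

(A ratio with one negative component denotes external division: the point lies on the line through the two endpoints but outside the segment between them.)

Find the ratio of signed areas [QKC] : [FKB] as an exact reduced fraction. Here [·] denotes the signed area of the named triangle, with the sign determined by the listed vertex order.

[QKC]:[FKB] = -1/18

Work in coordinates with C = (0, 0), B = (1, 0), A = (0, 1), K = (-1, 5).
1. F lies on line KA with KF:FA = 2:(-3) ⇒ F = (-3, 13)
2. Q is the centroid of triangle CFA ⇒ Q = (-1, 14/3)
2·[QKC] = -1/3, 2·[FKB] = 6
[QKC]:[FKB] = -1/3:6 = -1/18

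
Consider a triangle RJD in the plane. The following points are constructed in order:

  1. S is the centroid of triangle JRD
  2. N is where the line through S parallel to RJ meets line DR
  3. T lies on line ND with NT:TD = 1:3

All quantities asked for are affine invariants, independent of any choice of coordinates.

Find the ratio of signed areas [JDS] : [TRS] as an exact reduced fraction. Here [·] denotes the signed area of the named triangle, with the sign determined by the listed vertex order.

Set R = (0, 0), J = (1, 0), D = (0, 1); any affine frame gives the same invariant.
1. S is the centroid of triangle JRD ⇒ S = (1/3, 1/3)
2. N is where the line through S parallel to RJ meets line DR ⇒ N = (0, 1/3)
3. T lies on line ND with NT:TD = 1:3 ⇒ T = (0, 1/2)
2·[JDS] = 1/3, 2·[TRS] = 1/6
[JDS]:[TRS] = 1/3:1/6 = 2

[JDS]:[TRS] = 2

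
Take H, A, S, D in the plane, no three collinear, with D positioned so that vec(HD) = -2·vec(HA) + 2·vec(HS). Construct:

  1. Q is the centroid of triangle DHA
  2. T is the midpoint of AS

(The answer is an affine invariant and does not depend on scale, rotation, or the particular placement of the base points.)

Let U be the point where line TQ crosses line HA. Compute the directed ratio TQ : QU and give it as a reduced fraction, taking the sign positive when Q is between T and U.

TQ:QU = -1/4

Work in coordinates with H = (0, 0), A = (1, 0), S = (0, 1), D = (-2, 2).
1. Q is the centroid of triangle DHA ⇒ Q = (-1/3, 2/3)
2. T is the midpoint of AS ⇒ T = (1/2, 1/2)
line TQ meets HA at U = (3, 0)
Q = T + t·(U−T) with t = -1/3, so TQ:QU = -1/3:4/3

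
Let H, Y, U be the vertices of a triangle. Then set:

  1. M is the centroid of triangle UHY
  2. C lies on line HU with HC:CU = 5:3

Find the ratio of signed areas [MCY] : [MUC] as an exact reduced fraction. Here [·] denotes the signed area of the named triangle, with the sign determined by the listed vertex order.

[MCY]:[MUC] = -2/3

Choose coordinates H = (0, 0), Y = (1, 0), U = (0, 1).
1. M is the centroid of triangle UHY ⇒ M = (1/3, 1/3)
2. C lies on line HU with HC:CU = 5:3 ⇒ C = (0, 5/8)
2·[MCY] = -1/12, 2·[MUC] = 1/8
[MCY]:[MUC] = -1/12:1/8 = -2/3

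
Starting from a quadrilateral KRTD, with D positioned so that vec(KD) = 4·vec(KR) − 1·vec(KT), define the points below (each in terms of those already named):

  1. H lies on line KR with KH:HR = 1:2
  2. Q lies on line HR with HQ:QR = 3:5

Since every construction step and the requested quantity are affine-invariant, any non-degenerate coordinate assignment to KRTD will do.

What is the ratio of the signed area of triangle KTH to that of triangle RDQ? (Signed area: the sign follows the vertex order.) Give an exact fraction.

Set K = (0, 0), R = (1, 0), T = (0, 1), D = (4, -1); any affine frame gives the same invariant.
1. H lies on line KR with KH:HR = 1:2 ⇒ H = (1/3, 0)
2. Q lies on line HR with HQ:QR = 3:5 ⇒ Q = (7/12, 0)
2·[KTH] = -1/3, 2·[RDQ] = -5/12
[KTH]:[RDQ] = -1/3:-5/12 = 4/5

[KTH]:[RDQ] = 4/5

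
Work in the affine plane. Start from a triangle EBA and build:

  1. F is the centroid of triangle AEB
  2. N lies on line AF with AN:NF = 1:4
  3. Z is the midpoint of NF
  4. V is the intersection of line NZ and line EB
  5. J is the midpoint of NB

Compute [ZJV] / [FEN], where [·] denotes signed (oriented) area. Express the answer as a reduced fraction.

Assign E = (0, 0), B = (1, 0), A = (0, 1) — the answer is frame-independent, so this choice is without loss of generality.
1. F is the centroid of triangle AEB ⇒ F = (1/3, 1/3)
2. N lies on line AF with AN:NF = 1:4 ⇒ N = (1/15, 13/15)
3. Z is the midpoint of NF ⇒ Z = (1/5, 3/5)
4. V is the intersection of line NZ and line EB ⇒ V = (1/2, 0)
5. J is the midpoint of NB ⇒ J = (8/15, 13/30)
2·[ZJV] = -3/20, 2·[FEN] = -4/15
[ZJV]:[FEN] = -3/20:-4/15 = 9/16

[ZJV]:[FEN] = 9/16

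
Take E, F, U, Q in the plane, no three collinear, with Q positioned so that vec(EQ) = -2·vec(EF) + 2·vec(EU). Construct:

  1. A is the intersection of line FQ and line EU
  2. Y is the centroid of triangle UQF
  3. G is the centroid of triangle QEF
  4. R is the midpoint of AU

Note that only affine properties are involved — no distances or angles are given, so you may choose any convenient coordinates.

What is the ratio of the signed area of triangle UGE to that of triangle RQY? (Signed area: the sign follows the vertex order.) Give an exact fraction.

[UGE]:[RQY] = 6

Set E = (0, 0), F = (1, 0), U = (0, 1), Q = (-2, 2); any affine frame gives the same invariant.
1. A is the intersection of line FQ and line EU ⇒ A = (0, 2/3)
2. Y is the centroid of triangle UQF ⇒ Y = (-1/3, 1)
3. G is the centroid of triangle QEF ⇒ G = (-1/3, 2/3)
4. R is the midpoint of AU ⇒ R = (0, 5/6)
2·[UGE] = 1/3, 2·[RQY] = 1/18
[UGE]:[RQY] = 1/3:1/18 = 6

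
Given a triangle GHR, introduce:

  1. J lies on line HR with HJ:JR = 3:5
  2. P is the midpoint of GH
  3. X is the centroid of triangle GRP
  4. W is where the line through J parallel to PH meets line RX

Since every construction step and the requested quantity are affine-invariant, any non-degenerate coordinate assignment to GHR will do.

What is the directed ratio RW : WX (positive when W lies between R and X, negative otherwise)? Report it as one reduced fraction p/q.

Choose coordinates G = (0, 0), H = (1, 0), R = (0, 1).
1. J lies on line HR with HJ:JR = 3:5 ⇒ J = (5/8, 3/8)
2. P is the midpoint of GH ⇒ P = (1/2, 0)
3. X is the centroid of triangle GRP ⇒ X = (1/6, 1/3)
4. W is where the line through J parallel to PH meets line RX ⇒ W = (5/32, 3/8)
W = R + t·(X−R) with t = 15/16, so RW:WX = t:(1−t) = 15/16:1/16

RW:WX = 15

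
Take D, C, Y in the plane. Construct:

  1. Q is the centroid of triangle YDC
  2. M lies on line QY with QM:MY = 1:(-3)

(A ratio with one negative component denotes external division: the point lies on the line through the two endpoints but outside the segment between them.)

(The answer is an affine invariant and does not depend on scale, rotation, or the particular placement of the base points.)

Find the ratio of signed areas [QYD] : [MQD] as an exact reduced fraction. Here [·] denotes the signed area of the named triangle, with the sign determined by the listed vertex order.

Assign D = (0, 0), C = (1, 0), Y = (0, 1) — the answer is frame-independent, so this choice is without loss of generality.
1. Q is the centroid of triangle YDC ⇒ Q = (1/3, 1/3)
2. M lies on line QY with QM:MY = 1:(-3) ⇒ M = (1/2, 0)
2·[QYD] = 1/3, 2·[MQD] = 1/6
[QYD]:[MQD] = 1/3:1/6 = 2

[QYD]:[MQD] = 2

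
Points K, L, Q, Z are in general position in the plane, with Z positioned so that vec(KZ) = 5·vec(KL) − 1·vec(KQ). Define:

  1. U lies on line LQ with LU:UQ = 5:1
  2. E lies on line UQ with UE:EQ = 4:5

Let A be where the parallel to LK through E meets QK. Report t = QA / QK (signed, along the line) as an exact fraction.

t = 5/54

Work in coordinates with K = (0, 0), L = (1, 0), Q = (0, 1), Z = (5, -1).
1. U lies on line LQ with LU:UQ = 5:1 ⇒ U = (1/6, 5/6)
2. E lies on line UQ with UE:EQ = 4:5 ⇒ E = (5/54, 49/54)
through E parallel to LK: direction (-1, 0); meets QK at A = (0, 49/54)
A = Q + t·(K−Q) with t = 5/54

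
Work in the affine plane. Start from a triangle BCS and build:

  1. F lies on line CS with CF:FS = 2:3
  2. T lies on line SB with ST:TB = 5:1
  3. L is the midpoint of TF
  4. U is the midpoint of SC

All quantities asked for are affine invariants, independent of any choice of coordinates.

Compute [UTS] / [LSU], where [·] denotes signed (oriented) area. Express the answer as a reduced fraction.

[UTS]:[LSU] = 2

Assign B = (0, 0), C = (1, 0), S = (0, 1) — the answer is frame-independent, so this choice is without loss of generality.
1. F lies on line CS with CF:FS = 2:3 ⇒ F = (3/5, 2/5)
2. T lies on line SB with ST:TB = 5:1 ⇒ T = (0, 1/6)
3. L is the midpoint of TF ⇒ L = (3/10, 17/60)
4. U is the midpoint of SC ⇒ U = (1/2, 1/2)
2·[UTS] = -5/12, 2·[LSU] = -5/24
[UTS]:[LSU] = -5/12:-5/24 = 2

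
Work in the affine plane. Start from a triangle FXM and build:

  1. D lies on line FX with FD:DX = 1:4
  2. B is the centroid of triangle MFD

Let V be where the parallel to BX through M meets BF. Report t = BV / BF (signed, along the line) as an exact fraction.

t = -9/5

Choose coordinates F = (0, 0), X = (1, 0), M = (0, 1).
1. D lies on line FX with FD:DX = 1:4 ⇒ D = (1/5, 0)
2. B is the centroid of triangle MFD ⇒ B = (1/15, 1/3)
through M parallel to BX: direction (14/15, -1/3); meets BF at V = (14/75, 14/15)
V = B + t·(F−B) with t = -9/5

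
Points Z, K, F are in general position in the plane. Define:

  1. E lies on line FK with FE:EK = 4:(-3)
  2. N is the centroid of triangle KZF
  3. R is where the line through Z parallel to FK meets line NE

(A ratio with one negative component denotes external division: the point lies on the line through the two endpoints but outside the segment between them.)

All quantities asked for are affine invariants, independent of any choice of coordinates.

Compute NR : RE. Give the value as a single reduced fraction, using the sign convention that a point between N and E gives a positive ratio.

Set Z = (0, 0), K = (1, 0), F = (0, 1); any affine frame gives the same invariant.
1. E lies on line FK with FE:EK = 4:(-3) ⇒ E = (4, -3)
2. N is the centroid of triangle KZF ⇒ N = (1/3, 1/3)
3. R is where the line through Z parallel to FK meets line NE ⇒ R = (-7, 7)
R = N + t·(E−N) with t = -2, so NR:RE = t:(1−t) = -2:3

NR:RE = -2/3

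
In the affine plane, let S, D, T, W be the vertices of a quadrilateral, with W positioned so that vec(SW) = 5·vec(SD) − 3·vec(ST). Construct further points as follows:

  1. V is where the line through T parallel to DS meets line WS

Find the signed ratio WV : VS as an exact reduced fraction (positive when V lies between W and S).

Work in coordinates with S = (0, 0), D = (1, 0), T = (0, 1), W = (5, -3).
1. V is where the line through T parallel to DS meets line WS ⇒ V = (-5/3, 1)
V = W + t·(S−W) with t = 4/3, so WV:VS = t:(1−t) = 4/3:-1/3

WV:VS = -4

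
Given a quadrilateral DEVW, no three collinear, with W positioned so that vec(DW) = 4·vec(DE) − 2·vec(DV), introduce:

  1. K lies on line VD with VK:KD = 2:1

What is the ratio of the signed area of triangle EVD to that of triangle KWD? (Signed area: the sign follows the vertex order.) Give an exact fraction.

[EVD]:[KWD] = -3/4

Set D = (0, 0), E = (1, 0), V = (0, 1), W = (4, -2); any affine frame gives the same invariant.
1. K lies on line VD with VK:KD = 2:1 ⇒ K = (0, 1/3)
2·[EVD] = 1, 2·[KWD] = -4/3
[EVD]:[KWD] = 1:-4/3 = -3/4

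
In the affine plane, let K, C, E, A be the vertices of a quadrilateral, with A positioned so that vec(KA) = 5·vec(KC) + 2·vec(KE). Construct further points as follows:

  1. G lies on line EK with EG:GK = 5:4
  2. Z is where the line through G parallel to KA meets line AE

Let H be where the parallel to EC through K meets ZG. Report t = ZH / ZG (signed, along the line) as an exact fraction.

Work in coordinates with K = (0, 0), C = (1, 0), E = (0, 1), A = (5, 2).
1. G lies on line EK with EG:GK = 5:4 ⇒ G = (0, 4/9)
2. Z is where the line through G parallel to KA meets line AE ⇒ Z = (25/9, 14/9)
through K parallel to EC: direction (1, -1); meets ZG at H = (-20/63, 20/63)
H = Z + t·(G−Z) with t = 39/35

t = 39/35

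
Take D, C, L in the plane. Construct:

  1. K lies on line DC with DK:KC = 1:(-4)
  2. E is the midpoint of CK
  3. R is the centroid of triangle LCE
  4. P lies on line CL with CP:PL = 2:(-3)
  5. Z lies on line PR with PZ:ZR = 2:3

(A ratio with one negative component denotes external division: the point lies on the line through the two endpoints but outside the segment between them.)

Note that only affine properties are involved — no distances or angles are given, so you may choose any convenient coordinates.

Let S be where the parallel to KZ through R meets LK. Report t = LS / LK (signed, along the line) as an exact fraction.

Set D = (0, 0), C = (1, 0), L = (0, 1); any affine frame gives the same invariant.
1. K lies on line DC with DK:KC = 1:(-4) ⇒ K = (-1/3, 0)
2. E is the midpoint of CK ⇒ E = (1/3, 0)
3. R is the centroid of triangle LCE ⇒ R = (4/9, 1/3)
4. P lies on line CL with CP:PL = 2:(-3) ⇒ P = (3, -2)
5. Z lies on line PR with PZ:ZR = 2:3 ⇒ Z = (89/45, -16/15)
through R parallel to KZ: direction (104/45, -16/15); meets LK at S = (-2/15, 3/5)
S = L + t·(K−L) with t = 2/5

t = 2/5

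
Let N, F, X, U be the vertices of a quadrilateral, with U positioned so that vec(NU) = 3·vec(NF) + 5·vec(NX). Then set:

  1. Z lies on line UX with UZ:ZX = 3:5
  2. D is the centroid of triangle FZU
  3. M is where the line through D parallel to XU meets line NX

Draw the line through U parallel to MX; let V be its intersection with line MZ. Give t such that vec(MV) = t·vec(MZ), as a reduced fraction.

Assign N = (0, 0), F = (1, 0), X = (0, 1), U = (3, 5) — the answer is frame-independent, so this choice is without loss of generality.
1. Z lies on line UX with UZ:ZX = 3:5 ⇒ Z = (15/8, 7/2)
2. D is the centroid of triangle FZU ⇒ D = (47/24, 17/6)
3. M is where the line through D parallel to XU meets line NX ⇒ M = (0, 2/9)
through U parallel to MX: direction (0, 7/9); meets MZ at V = (3, 82/15)
V = M + t·(Z−M) with t = 8/5

t = 8/5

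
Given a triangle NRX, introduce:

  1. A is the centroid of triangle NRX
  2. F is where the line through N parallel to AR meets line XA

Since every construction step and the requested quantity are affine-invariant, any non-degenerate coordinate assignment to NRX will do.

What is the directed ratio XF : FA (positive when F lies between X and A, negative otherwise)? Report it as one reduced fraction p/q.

Set N = (0, 0), R = (1, 0), X = (0, 1); any affine frame gives the same invariant.
1. A is the centroid of triangle NRX ⇒ A = (1/3, 1/3)
2. F is where the line through N parallel to AR meets line XA ⇒ F = (2/3, -1/3)
F = X + t·(A−X) with t = 2, so XF:FA = t:(1−t) = 2:-1

XF:FA = -2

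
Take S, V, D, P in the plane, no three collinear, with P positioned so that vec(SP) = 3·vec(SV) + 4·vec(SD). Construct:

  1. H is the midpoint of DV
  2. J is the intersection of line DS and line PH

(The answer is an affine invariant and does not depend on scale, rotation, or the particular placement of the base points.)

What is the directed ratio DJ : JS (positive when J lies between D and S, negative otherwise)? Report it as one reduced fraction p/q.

Set S = (0, 0), V = (1, 0), D = (0, 1), P = (3, 4); any affine frame gives the same invariant.
1. H is the midpoint of DV ⇒ H = (1/2, 1/2)
2. J is the intersection of line DS and line PH ⇒ J = (0, -1/5)
J = D + t·(S−D) with t = 6/5, so DJ:JS = t:(1−t) = 6/5:-1/5

DJ:JS = -6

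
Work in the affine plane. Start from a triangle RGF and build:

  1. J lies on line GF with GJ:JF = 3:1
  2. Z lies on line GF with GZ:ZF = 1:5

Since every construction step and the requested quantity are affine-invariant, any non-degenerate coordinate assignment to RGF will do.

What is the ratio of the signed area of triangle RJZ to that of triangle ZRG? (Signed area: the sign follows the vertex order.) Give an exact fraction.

[RJZ]:[ZRG] = -7/2

Choose coordinates R = (0, 0), G = (1, 0), F = (0, 1).
1. J lies on line GF with GJ:JF = 3:1 ⇒ J = (1/4, 3/4)
2. Z lies on line GF with GZ:ZF = 1:5 ⇒ Z = (5/6, 1/6)
2·[RJZ] = -7/12, 2·[ZRG] = 1/6
[RJZ]:[ZRG] = -7/12:1/6 = -7/2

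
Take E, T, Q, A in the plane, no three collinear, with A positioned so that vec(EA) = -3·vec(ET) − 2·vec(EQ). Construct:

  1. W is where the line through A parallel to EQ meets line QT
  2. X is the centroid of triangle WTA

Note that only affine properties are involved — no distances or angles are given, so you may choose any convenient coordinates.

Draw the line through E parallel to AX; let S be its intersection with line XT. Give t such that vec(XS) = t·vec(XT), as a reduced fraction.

t = 2/3

Choose coordinates E = (0, 0), T = (1, 0), Q = (0, 1), A = (-3, -2).
1. W is where the line through A parallel to EQ meets line QT ⇒ W = (-3, 4)
2. X is the centroid of triangle WTA ⇒ X = (-5/3, 2/3)
through E parallel to AX: direction (4/3, 8/3); meets XT at S = (1/9, 2/9)
S = X + t·(T−X) with t = 2/3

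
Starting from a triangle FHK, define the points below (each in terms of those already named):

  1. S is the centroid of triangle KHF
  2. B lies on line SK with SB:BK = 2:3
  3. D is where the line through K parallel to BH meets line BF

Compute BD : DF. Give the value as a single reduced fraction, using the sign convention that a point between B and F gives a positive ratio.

Assign F = (0, 0), H = (1, 0), K = (0, 1) — the answer is frame-independent, so this choice is without loss of generality.
1. S is the centroid of triangle KHF ⇒ S = (1/3, 1/3)
2. B lies on line SK with SB:BK = 2:3 ⇒ B = (1/5, 3/5)
3. D is where the line through K parallel to BH meets line BF ⇒ D = (4/15, 4/5)
D = B + t·(F−B) with t = -1/3, so BD:DF = t:(1−t) = -1/3:4/3

BD:DF = -1/4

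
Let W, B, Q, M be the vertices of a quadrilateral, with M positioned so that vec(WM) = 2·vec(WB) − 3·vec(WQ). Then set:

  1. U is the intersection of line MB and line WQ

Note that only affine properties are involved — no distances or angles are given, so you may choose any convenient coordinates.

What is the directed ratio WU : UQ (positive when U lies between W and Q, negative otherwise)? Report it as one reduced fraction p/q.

Assign W = (0, 0), B = (1, 0), Q = (0, 1), M = (2, -3) — the answer is frame-independent, so this choice is without loss of generality.
1. U is the intersection of line MB and line WQ ⇒ U = (0, 3)
U = W + t·(Q−W) with t = 3, so WU:UQ = t:(1−t) = 3:-2

WU:UQ = -3/2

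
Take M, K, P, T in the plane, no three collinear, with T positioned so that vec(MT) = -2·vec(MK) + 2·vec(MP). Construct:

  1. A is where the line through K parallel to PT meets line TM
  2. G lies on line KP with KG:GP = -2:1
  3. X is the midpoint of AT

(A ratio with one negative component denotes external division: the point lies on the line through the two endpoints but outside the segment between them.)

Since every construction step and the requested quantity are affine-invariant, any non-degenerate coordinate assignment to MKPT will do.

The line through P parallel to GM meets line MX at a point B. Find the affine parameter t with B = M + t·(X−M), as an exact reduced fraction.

Choose coordinates M = (0, 0), K = (1, 0), P = (0, 1), T = (-2, 2).
1. A is where the line through K parallel to PT meets line TM ⇒ A = (-1, 1)
2. G lies on line KP with KG:GP = -2:1 ⇒ G = (-1, 2)
3. X is the midpoint of AT ⇒ X = (-3/2, 3/2)
through P parallel to GM: direction (1, -2); meets MX at B = (1, -1)
B = M + t·(X−M) with t = -2/3

t = -2/3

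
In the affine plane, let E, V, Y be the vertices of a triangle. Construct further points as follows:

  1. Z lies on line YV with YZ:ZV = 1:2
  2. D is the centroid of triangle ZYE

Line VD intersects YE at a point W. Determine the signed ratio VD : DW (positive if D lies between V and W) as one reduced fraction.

Choose coordinates E = (0, 0), V = (1, 0), Y = (0, 1).
1. Z lies on line YV with YZ:ZV = 1:2 ⇒ Z = (1/3, 2/3)
2. D is the centroid of triangle ZYE ⇒ D = (1/9, 5/9)
line VD meets YE at W = (0, 5/8)
D = V + t·(W−V) with t = 8/9, so VD:DW = 8/9:1/9

VD:DW = 8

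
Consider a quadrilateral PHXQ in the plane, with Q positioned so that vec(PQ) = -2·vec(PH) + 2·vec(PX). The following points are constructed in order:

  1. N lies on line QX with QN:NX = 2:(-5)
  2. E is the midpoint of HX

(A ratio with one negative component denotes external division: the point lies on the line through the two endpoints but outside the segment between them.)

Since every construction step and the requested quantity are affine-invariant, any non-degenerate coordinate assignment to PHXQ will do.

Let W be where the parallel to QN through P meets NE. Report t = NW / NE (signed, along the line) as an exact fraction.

Work in coordinates with P = (0, 0), H = (1, 0), X = (0, 1), Q = (-2, 2).
1. N lies on line QX with QN:NX = 2:(-5) ⇒ N = (-10/3, 8/3)
2. E is the midpoint of HX ⇒ E = (1/2, 1/2)
through P parallel to QN: direction (-4/3, 2/3); meets NE at W = (12, -6)
W = N + t·(E−N) with t = 4

t = 4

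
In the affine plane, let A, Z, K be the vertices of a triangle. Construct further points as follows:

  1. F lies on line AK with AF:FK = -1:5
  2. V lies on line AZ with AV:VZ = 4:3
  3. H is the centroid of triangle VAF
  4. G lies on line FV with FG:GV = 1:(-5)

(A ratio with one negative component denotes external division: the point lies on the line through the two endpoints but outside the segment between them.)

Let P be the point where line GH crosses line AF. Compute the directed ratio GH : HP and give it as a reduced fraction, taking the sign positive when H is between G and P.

GH:HP = -7/4

Assign A = (0, 0), Z = (1, 0), K = (0, 1) — the answer is frame-independent, so this choice is without loss of generality.
1. F lies on line AK with AF:FK = -1:5 ⇒ F = (0, -1/4)
2. V lies on line AZ with AV:VZ = 4:3 ⇒ V = (4/7, 0)
3. H is the centroid of triangle VAF ⇒ H = (4/21, -1/12)
4. G lies on line FV with FG:GV = 1:(-5) ⇒ G = (-1/7, -5/16)
line GH meets AF at P = (0, -3/14)
H = G + t·(P−G) with t = 7/3, so GH:HP = 7/3:-4/3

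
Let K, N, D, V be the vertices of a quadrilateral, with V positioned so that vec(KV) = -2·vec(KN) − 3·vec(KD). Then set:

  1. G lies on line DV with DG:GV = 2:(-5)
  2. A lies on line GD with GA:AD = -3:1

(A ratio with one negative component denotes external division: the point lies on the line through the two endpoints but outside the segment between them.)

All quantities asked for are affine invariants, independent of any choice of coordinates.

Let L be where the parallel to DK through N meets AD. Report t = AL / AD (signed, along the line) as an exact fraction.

Set K = (0, 0), N = (1, 0), D = (0, 1), V = (-2, -3); any affine frame gives the same invariant.
1. G lies on line DV with DG:GV = 2:(-5) ⇒ G = (4/3, 11/3)
2. A lies on line GD with GA:AD = -3:1 ⇒ A = (-2/3, -1/3)
through N parallel to DK: direction (0, -1); meets AD at L = (1, 3)
L = A + t·(D−A) with t = 5/2

t = 5/2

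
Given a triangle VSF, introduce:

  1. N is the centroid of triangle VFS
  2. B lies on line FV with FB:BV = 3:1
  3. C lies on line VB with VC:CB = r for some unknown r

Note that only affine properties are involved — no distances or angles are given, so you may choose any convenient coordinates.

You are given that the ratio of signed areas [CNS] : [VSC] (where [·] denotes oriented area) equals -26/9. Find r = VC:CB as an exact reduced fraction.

r = 3/5

Set V = (0, 0), S = (1, 0), F = (0, 1); any affine frame gives the same invariant.
1. N is the centroid of triangle VFS ⇒ N = (1/3, 1/3)
2. B lies on line FV with FB:BV = 3:1 ⇒ B = (0, 1/4)
3. With VC:CB = r, write λ = r/(r+1) so C = V + λ·(B−V); C is affine-linear in λ
Every point depending on C is an affine combination of C and λ-independent points, so each such coordinate is linear in λ; the λ² term in each signed area is a multiple of (B−V)×(B−V) = 0, so 2·[CNS] and 2·[VSC] are each linear in λ. Evaluating at λ=0 and λ=1:
  2·[CNS] = 1/6·λ − 1/3,   2·[VSC] = 1/4·λ
So [CNS]:[VSC] = (1/6·λ − 1/3) / (1/4·λ). Setting this equal to -26/9:
  1/6·λ − 1/3 = -26/9·(1/4·λ)  ⇒  λ = 3/8
Then r = λ/(1−λ) = (3/8)/(5/8) = 3/5. Check: with r = 3/5, C = (0, 3/32) and [CNS]:[VSC] = -26/9 as required.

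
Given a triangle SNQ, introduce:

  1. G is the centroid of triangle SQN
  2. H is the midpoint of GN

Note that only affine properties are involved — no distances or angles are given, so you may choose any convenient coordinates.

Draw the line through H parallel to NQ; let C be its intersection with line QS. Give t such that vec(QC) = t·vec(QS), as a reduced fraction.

t = 1/6

Choose coordinates S = (0, 0), N = (1, 0), Q = (0, 1).
1. G is the centroid of triangle SQN ⇒ G = (1/3, 1/3)
2. H is the midpoint of GN ⇒ H = (2/3, 1/6)
through H parallel to NQ: direction (-1, 1); meets QS at C = (0, 5/6)
C = Q + t·(S−Q) with t = 1/6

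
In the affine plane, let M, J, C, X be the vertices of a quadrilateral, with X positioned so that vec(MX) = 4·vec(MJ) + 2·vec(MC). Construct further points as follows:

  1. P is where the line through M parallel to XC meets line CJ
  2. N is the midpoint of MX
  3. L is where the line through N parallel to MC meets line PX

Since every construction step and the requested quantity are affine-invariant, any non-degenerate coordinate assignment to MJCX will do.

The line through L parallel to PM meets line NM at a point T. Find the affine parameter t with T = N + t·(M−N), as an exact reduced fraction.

Choose coordinates M = (0, 0), J = (1, 0), C = (0, 1), X = (4, 2).
1. P is where the line through M parallel to XC meets line CJ ⇒ P = (4/5, 1/5)
2. N is the midpoint of MX ⇒ N = (2, 1)
3. L is where the line through N parallel to MC meets line PX ⇒ L = (2, 7/8)
through L parallel to PM: direction (-4/5, -1/5); meets NM at T = (3/2, 3/4)
T = N + t·(M−N) with t = 1/4

t = 1/4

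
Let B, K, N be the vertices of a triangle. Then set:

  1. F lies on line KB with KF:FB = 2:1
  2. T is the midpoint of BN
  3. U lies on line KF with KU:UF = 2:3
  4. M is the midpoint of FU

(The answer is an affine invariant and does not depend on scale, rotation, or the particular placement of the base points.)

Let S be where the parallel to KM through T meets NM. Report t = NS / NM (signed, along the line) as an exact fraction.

t = 1/2

Choose coordinates B = (0, 0), K = (1, 0), N = (0, 1).
1. F lies on line KB with KF:FB = 2:1 ⇒ F = (1/3, 0)
2. T is the midpoint of BN ⇒ T = (0, 1/2)
3. U lies on line KF with KU:UF = 2:3 ⇒ U = (11/15, 0)
4. M is the midpoint of FU ⇒ M = (8/15, 0)
through T parallel to KM: direction (-7/15, 0); meets NM at S = (4/15, 1/2)
S = N + t·(M−N) with t = 1/2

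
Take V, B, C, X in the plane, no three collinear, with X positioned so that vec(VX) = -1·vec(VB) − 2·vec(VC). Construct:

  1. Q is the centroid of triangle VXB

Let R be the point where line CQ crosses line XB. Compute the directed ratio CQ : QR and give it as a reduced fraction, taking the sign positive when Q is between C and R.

Choose coordinates V = (0, 0), B = (1, 0), C = (0, 1), X = (-1, -2).
1. Q is the centroid of triangle VXB ⇒ Q = (0, -2/3)
line CQ meets XB at R = (0, -1)
Q = C + t·(R−C) with t = 5/6, so CQ:QR = 5/6:1/6

CQ:QR = 5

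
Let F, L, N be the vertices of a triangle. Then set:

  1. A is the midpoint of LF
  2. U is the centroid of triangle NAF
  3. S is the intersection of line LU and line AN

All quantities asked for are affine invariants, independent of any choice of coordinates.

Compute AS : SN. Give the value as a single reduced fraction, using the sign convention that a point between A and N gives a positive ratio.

Assign F = (0, 0), L = (1, 0), N = (0, 1) — the answer is frame-independent, so this choice is without loss of generality.
1. A is the midpoint of LF ⇒ A = (1/2, 0)
2. U is the centroid of triangle NAF ⇒ U = (1/6, 1/3)
3. S is the intersection of line LU and line AN ⇒ S = (3/8, 1/4)
S = A + t·(N−A) with t = 1/4, so AS:SN = t:(1−t) = 1/4:3/4

AS:SN = 1/3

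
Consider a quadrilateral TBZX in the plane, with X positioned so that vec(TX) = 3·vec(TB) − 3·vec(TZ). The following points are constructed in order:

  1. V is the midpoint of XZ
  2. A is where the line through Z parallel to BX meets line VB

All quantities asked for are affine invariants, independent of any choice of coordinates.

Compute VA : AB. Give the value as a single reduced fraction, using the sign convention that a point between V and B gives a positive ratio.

Assign T = (0, 0), B = (1, 0), Z = (0, 1), X = (3, -3) — the answer is frame-independent, so this choice is without loss of generality.
1. V is the midpoint of XZ ⇒ V = (3/2, -1)
2. A is where the line through Z parallel to BX meets line VB ⇒ A = (2, -2)
A = V + t·(B−V) with t = -1, so VA:AB = t:(1−t) = -1:2

VA:AB = -1/2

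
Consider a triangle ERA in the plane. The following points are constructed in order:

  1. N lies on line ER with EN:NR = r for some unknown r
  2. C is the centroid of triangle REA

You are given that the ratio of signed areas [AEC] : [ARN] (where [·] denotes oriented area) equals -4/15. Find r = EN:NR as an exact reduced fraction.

Choose coordinates E = (0, 0), R = (1, 0), A = (0, 1).
1. With EN:NR = r, write λ = r/(r+1) so N = E + λ·(R−E); N is affine-linear in λ
2. C is the centroid of triangle REA ⇒ C = (1/3, 1/3)
Every point depending on N is an affine combination of N and λ-independent points, so each such coordinate is linear in λ; the λ² term in each signed area is a multiple of (R−E)×(R−E) = 0, so 2·[AEC] and 2·[ARN] are each linear in λ. Evaluating at λ=0 and λ=1:
  2·[AEC] = 1/3,   2·[ARN] = λ − 1
So [AEC]:[ARN] = (1/3) / (λ − 1). Setting this equal to -4/15:
  1/3 = -4/15·(λ − 1)  ⇒  λ = -1/4
Then r = λ/(1−λ) = (-1/4)/(5/4) = -1/5. Check: with r = -1/5, N = (-1/4, 0) and [AEC]:[ARN] = -4/15 as required.

r = -1/5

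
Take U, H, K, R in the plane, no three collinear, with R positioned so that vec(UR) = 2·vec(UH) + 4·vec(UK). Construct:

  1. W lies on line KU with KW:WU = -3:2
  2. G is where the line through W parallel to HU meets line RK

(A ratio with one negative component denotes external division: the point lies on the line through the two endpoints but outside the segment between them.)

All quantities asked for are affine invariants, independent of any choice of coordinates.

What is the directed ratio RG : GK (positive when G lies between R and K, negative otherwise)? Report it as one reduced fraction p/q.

RG:GK = -2

Assign U = (0, 0), H = (1, 0), K = (0, 1), R = (2, 4) — the answer is frame-independent, so this choice is without loss of generality.
1. W lies on line KU with KW:WU = -3:2 ⇒ W = (0, -2)
2. G is where the line through W parallel to HU meets line RK ⇒ G = (-2, -2)
G = R + t·(K−R) with t = 2, so RG:GK = t:(1−t) = 2:-1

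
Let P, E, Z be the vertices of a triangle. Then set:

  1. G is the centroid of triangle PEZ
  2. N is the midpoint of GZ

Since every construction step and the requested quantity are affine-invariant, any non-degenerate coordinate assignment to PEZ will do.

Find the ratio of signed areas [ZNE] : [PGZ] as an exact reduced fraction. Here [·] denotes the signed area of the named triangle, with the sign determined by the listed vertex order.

Choose coordinates P = (0, 0), E = (1, 0), Z = (0, 1).
1. G is the centroid of triangle PEZ ⇒ G = (1/3, 1/3)
2. N is the midpoint of GZ ⇒ N = (1/6, 2/3)
2·[ZNE] = 1/6, 2·[PGZ] = 1/3
[ZNE]:[PGZ] = 1/6:1/3 = 1/2

[ZNE]:[PGZ] = 1/2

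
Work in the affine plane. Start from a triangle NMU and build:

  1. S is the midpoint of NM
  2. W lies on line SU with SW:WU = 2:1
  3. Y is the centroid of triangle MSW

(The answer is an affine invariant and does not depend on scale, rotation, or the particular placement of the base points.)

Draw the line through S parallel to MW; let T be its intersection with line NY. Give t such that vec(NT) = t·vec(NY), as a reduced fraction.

t = 3/5

Assign N = (0, 0), M = (1, 0), U = (0, 1) — the answer is frame-independent, so this choice is without loss of generality.
1. S is the midpoint of NM ⇒ S = (1/2, 0)
2. W lies on line SU with SW:WU = 2:1 ⇒ W = (1/6, 2/3)
3. Y is the centroid of triangle MSW ⇒ Y = (5/9, 2/9)
through S parallel to MW: direction (-5/6, 2/3); meets NY at T = (1/3, 2/15)
T = N + t·(Y−N) with t = 3/5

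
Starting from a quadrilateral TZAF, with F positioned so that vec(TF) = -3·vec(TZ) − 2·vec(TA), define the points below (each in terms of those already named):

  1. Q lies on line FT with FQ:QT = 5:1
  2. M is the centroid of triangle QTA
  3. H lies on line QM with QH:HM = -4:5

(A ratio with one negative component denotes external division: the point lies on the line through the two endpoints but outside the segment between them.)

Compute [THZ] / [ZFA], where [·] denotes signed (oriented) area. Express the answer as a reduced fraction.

[THZ]:[ZFA] = -23/54

Choose coordinates T = (0, 0), Z = (1, 0), A = (0, 1), F = (-3, -2).
1. Q lies on line FT with FQ:QT = 5:1 ⇒ Q = (-1/2, -1/3)
2. M is the centroid of triangle QTA ⇒ M = (-1/6, 2/9)
3. H lies on line QM with QH:HM = -4:5 ⇒ H = (-11/6, -23/9)
2·[THZ] = 23/9, 2·[ZFA] = -6
[THZ]:[ZFA] = 23/9:-6 = -23/54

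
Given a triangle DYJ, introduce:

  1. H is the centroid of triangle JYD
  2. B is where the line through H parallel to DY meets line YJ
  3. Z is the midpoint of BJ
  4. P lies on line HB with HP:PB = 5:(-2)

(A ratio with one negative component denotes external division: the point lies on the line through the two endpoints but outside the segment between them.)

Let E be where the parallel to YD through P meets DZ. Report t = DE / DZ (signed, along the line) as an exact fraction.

t = 1/2

Set D = (0, 0), Y = (1, 0), J = (0, 1); any affine frame gives the same invariant.
1. H is the centroid of triangle JYD ⇒ H = (1/3, 1/3)
2. B is where the line through H parallel to DY meets line YJ ⇒ B = (2/3, 1/3)
3. Z is the midpoint of BJ ⇒ Z = (1/3, 2/3)
4. P lies on line HB with HP:PB = 5:(-2) ⇒ P = (8/9, 1/3)
through P parallel to YD: direction (-1, 0); meets DZ at E = (1/6, 1/3)
E = D + t·(Z−D) with t = 1/2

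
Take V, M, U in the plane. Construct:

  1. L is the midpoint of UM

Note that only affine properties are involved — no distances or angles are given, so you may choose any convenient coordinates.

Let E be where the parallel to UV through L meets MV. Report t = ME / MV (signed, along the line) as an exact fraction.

Choose coordinates V = (0, 0), M = (1, 0), U = (0, 1).
1. L is the midpoint of UM ⇒ L = (1/2, 1/2)
through L parallel to UV: direction (0, -1); meets MV at E = (1/2, 0)
E = M + t·(V−M) with t = 1/2

t = 1/2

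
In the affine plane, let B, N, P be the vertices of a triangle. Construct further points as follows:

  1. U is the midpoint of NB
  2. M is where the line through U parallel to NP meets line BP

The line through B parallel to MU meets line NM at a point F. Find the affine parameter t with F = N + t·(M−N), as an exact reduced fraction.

Set B = (0, 0), N = (1, 0), P = (0, 1); any affine frame gives the same invariant.
1. U is the midpoint of NB ⇒ U = (1/2, 0)
2. M is where the line through U parallel to NP meets line BP ⇒ M = (0, 1/2)
through B parallel to MU: direction (1/2, -1/2); meets NM at F = (-1, 1)
F = N + t·(M−N) with t = 2

t = 2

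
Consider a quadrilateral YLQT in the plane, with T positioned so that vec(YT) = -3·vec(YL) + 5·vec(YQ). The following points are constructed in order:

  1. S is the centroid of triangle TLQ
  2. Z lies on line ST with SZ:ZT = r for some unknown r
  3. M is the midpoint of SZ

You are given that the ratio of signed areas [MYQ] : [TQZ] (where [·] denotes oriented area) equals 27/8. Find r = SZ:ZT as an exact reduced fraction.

Assign Y = (0, 0), L = (1, 0), Q = (0, 1), T = (-3, 5) — the answer is frame-independent, so this choice is without loss of generality.
1. S is the centroid of triangle TLQ ⇒ S = (-2/3, 2)
2. With SZ:ZT = r, write λ = r/(r+1) so Z = S + λ·(T−S); Z is affine-linear in λ
3. M is the midpoint of SZ ⇒ M is an affine combination of earlier points and hence also affine-linear in λ
Every point depending on Z is an affine combination of Z and λ-independent points, so each such coordinate is linear in λ; the λ² term in each signed area is a multiple of (T−S)×(T−S) = 0, so 2·[MYQ] and 2·[TQZ] are each linear in λ. Evaluating at λ=0 and λ=1:
  2·[MYQ] = 7/6·λ + 2/3,   2·[TQZ] = -1/3·λ + 1/3
So [MYQ]:[TQZ] = (7/6·λ + 2/3) / (-1/3·λ + 1/3). Setting this equal to 27/8:
  7/6·λ + 2/3 = 27/8·(-1/3·λ + 1/3)  ⇒  λ = 1/5
Then r = λ/(1−λ) = (1/5)/(4/5) = 1/4. Check: with r = 1/4, Z = (-17/15, 13/5) and [MYQ]:[TQZ] = 27/8 as required.

r = 1/4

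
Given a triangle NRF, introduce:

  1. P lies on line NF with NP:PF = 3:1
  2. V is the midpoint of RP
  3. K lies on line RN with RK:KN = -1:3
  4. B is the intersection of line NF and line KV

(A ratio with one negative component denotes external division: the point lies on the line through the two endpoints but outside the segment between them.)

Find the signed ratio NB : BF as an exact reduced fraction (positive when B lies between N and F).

NB:BF = 9/7

Set N = (0, 0), R = (1, 0), F = (0, 1); any affine frame gives the same invariant.
1. P lies on line NF with NP:PF = 3:1 ⇒ P = (0, 3/4)
2. V is the midpoint of RP ⇒ V = (1/2, 3/8)
3. K lies on line RN with RK:KN = -1:3 ⇒ K = (3/2, 0)
4. B is the intersection of line NF and line KV ⇒ B = (0, 9/16)
B = N + t·(F−N) with t = 9/16, so NB:BF = t:(1−t) = 9/16:7/16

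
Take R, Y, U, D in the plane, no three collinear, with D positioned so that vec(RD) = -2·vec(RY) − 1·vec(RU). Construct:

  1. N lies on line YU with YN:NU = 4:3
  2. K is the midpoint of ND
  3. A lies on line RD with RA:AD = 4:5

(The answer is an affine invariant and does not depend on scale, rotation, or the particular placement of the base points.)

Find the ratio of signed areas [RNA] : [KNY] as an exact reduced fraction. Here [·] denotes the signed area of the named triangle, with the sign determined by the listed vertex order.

[RNA]:[KNY] = -5/18

Choose coordinates R = (0, 0), Y = (1, 0), U = (0, 1), D = (-2, -1).
1. N lies on line YU with YN:NU = 4:3 ⇒ N = (3/7, 4/7)
2. K is the midpoint of ND ⇒ K = (-11/14, -3/14)
3. A lies on line RD with RA:AD = 4:5 ⇒ A = (-8/9, -4/9)
2·[RNA] = 20/63, 2·[KNY] = -8/7
[RNA]:[KNY] = 20/63:-8/7 = -5/18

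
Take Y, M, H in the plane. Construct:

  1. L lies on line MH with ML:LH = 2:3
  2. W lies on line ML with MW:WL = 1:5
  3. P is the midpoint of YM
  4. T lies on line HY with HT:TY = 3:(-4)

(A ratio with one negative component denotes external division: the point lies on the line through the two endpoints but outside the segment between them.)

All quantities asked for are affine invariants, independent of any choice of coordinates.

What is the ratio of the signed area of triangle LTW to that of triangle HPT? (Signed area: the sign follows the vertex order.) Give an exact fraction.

Work in coordinates with Y = (0, 0), M = (1, 0), H = (0, 1).
1. L lies on line MH with ML:LH = 2:3 ⇒ L = (3/5, 2/5)
2. W lies on line ML with MW:WL = 1:5 ⇒ W = (14/15, 1/15)
3. P is the midpoint of YM ⇒ P = (1/2, 0)
4. T lies on line HY with HT:TY = 3:(-4) ⇒ T = (0, 4)
2·[LTW] = -1, 2·[HPT] = 3/2
[LTW]:[HPT] = -1:3/2 = -2/3

[LTW]:[HPT] = -2/3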